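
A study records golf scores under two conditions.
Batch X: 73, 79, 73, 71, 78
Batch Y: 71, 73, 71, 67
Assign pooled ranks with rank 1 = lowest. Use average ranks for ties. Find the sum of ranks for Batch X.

Sorted (ascending): 67, 71, 71, 71, 73, 73, 73, 78, 79
The 3 values of 71 occupy positions 2–4 → average rank 3.
The 3 values of 73 occupy positions 5–7 → average rank 6.
Batch X values → pooled ranks: 73→6, 79→9, 73→6, 71→3, 78→8
Rank sum = 6 + 9 + 6 + 3 + 8 = 32

32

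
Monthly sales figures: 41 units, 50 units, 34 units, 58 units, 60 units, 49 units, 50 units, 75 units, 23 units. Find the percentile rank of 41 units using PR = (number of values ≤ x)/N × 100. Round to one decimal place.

33.3

N = 9.
Strictly below 41: 2. Equal to 41: 1.
PR = 3/9 × 100 = 33.3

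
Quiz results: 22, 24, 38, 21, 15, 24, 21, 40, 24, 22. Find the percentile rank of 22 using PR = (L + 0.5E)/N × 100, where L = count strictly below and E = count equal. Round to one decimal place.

40.0

N = 10.
Strictly below 22: 3. Equal to 22: 2.
PR = (3 + 0.5·2)/10 × 100 = 40.0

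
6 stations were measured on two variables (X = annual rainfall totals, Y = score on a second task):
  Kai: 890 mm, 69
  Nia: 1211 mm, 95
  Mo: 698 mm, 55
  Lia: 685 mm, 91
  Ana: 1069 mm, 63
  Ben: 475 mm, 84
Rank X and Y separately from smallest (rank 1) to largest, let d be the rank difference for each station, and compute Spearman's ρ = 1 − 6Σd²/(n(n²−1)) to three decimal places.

0.086

Ranks of variable 1: 4, 6, 3, 2, 5, 1
Ranks of variable 2: 3, 6, 1, 5, 2, 4
d = r₁ − r₂: 1, 0, 2, -3, 3, -3
d²: 1, 0, 4, 9, 9, 9; Σd² = 32
ρ = 1 − 6·32/(6·35) = 1 − 192/210 = 0.086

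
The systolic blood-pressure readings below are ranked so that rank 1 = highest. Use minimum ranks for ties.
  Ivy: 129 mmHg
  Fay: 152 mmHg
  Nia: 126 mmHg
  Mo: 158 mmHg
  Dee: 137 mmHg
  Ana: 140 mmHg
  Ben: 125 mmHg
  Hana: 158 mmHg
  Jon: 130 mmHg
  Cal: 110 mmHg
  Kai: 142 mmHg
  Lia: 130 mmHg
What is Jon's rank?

7

Sorted (descending): 158, 158, 152, 142, 140, 137, 130, 130, 129, 126, 125, 110
The 2 values of 158 occupy positions 1–2 → each gets rank 1.
The 2 values of 130 occupy positions 7–8 → each gets rank 7.
Jon has value 130 mmHg → rank 7.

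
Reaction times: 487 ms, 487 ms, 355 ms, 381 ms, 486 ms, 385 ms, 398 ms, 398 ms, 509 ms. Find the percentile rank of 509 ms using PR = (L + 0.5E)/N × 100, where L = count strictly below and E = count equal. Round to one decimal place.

N = 9.
Strictly below 509: 8. Equal to 509: 1.
PR = (8 + 0.5·1)/9 × 100 = 94.4

94.4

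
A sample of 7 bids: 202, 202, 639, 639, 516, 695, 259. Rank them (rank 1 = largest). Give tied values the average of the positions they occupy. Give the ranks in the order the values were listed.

Sorted (descending): 695, 639, 639, 516, 259, 202, 202
The 2 values of 639 occupy positions 2–3 → average rank (2+3)/2 = 2.5.
The 2 values of 202 occupy positions 6–7 → average rank (6+7)/2 = 6.5.

6.5, 6.5, 2.5, 2.5, 4, 1, 5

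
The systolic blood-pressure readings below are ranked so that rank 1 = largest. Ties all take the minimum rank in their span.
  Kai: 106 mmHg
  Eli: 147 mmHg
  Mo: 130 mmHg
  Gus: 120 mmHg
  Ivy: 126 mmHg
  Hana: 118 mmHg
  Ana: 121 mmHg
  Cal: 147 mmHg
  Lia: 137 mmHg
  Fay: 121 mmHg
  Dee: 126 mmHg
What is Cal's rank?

Sorted (descending): 147, 147, 137, 130, 126, 126, 121, 121, 120, 118, 106
The 2 values of 147 occupy positions 1–2 → each gets rank 1.
The 2 values of 126 occupy positions 5–6 → each gets rank 5.
The 2 values of 121 occupy positions 7–8 → each gets rank 7.
Cal has value 147 mmHg → rank 1.

1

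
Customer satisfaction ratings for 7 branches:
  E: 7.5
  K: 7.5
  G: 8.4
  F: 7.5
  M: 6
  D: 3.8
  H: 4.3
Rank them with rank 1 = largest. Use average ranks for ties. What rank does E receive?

3

Sorted (descending): 8.4, 7.5, 7.5, 7.5, 6, 4.3, 3.8
The 3 values of 7.5 occupy positions 2–4 → average rank 3.
E has value 7.5 → rank 3.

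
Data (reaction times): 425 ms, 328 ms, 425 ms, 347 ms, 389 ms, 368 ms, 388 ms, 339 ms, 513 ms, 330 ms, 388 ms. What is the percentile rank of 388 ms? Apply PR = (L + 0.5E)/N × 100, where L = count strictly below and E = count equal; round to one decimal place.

N = 11.
Strictly below 388: 5. Equal to 388: 2.
PR = (5 + 0.5·2)/11 × 100 = 54.5

54.5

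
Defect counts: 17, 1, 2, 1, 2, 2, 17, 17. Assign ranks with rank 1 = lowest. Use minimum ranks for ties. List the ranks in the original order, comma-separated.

Sorted (ascending): 1, 1, 2, 2, 2, 17, 17, 17
The 2 values of 1 occupy positions 1–2 → each gets rank 1.
The 3 values of 2 occupy positions 3–5 → each gets rank 3.
The 3 values of 17 occupy positions 6–8 → each gets rank 6.

6, 1, 3, 1, 3, 3, 6, 6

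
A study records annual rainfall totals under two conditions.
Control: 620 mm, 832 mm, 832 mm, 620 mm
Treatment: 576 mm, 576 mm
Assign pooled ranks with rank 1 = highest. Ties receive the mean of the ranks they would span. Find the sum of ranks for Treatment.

11

Sorted (descending): 832, 832, 620, 620, 576, 576
The 2 values of 832 occupy positions 1–2 → average rank (1+2)/2 = 1.5.
The 2 values of 620 occupy positions 3–4 → average rank (3+4)/2 = 3.5.
The 2 values of 576 occupy positions 5–6 → average rank (5+6)/2 = 5.5.
Treatment values → pooled ranks: 576→5.5, 576→5.5
Rank sum = 5.5 + 5.5 = 11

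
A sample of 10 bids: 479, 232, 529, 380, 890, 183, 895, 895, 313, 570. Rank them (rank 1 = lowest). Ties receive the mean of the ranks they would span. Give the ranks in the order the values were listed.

Sorted (ascending): 183, 232, 313, 380, 479, 529, 570, 890, 895, 895
The 2 values of 895 occupy positions 9–10 → average rank (9+10)/2 = 9.5.

5, 2, 6, 4, 8, 1, 9.5, 9.5, 3, 7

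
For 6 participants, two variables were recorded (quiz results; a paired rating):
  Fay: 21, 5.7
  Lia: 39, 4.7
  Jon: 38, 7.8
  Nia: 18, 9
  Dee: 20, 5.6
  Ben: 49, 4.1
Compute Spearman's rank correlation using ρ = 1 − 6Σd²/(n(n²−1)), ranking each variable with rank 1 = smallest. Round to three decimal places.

-0.771

Ranks of variable 1: 3, 5, 4, 1, 2, 6
Ranks of variable 2: 4, 2, 5, 6, 3, 1
d = r₁ − r₂: -1, 3, -1, -5, -1, 5
d²: 1, 9, 1, 25, 1, 25; Σd² = 62
ρ = 1 − 6·62/(6·35) = 1 − 372/210 = -0.771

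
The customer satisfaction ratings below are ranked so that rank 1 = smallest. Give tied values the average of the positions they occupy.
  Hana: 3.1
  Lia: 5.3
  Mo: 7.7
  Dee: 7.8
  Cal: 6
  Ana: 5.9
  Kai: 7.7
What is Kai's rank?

5.5

Sorted (ascending): 3.1, 5.3, 5.9, 6, 7.7, 7.7, 7.8
The 2 values of 7.7 occupy positions 5–6 → average rank (5+6)/2 = 5.5.
Kai has value 7.7 → rank 5.5.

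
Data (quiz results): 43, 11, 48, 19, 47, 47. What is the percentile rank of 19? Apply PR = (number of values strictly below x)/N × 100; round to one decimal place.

16.7

N = 6.
Strictly below 19: 1. Equal to 19: 1.
PR = 1/6 × 100 = 16.7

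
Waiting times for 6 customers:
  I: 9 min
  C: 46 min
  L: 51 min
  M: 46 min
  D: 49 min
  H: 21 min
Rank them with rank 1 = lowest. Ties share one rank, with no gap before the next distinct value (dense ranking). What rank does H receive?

2

Sorted (ascending): 9, 21, 46, 46, 49, 51
The 2 values of 46 share dense rank 3.
Remaining distinct values take the next consecutive integers.
H has value 21 min → rank 2.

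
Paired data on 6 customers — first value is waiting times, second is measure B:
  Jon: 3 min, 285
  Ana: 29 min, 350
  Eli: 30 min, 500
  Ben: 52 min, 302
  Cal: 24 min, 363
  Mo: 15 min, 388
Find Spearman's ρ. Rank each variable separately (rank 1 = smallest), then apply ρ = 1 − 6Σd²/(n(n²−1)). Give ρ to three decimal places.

0.200

Ranks of variable 1: 1, 4, 5, 6, 3, 2
Ranks of variable 2: 1, 3, 6, 2, 4, 5
d = r₁ − r₂: 0, 1, -1, 4, -1, -3
d²: 0, 1, 1, 16, 1, 9; Σd² = 28
ρ = 1 − 6·28/(6·35) = 1 − 168/210 = 0.200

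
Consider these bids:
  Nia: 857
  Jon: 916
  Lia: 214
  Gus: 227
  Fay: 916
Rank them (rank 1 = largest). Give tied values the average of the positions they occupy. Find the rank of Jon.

Sorted (descending): 916, 916, 857, 227, 214
The 2 values of 916 occupy positions 1–2 → average rank (1+2)/2 = 1.5.
Jon has value 916 → rank 1.5.

1.5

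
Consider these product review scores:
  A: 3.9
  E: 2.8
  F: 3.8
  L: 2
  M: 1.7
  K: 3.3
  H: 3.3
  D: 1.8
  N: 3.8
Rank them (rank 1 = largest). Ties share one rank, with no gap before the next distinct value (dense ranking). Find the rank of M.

Sorted (descending): 3.9, 3.8, 3.8, 3.3, 3.3, 2.8, 2, 1.8, 1.7
The 2 values of 3.8 share dense rank 2.
The 2 values of 3.3 share dense rank 3.
Remaining distinct values take the next consecutive integers.
M has value 1.7 → rank 7.

7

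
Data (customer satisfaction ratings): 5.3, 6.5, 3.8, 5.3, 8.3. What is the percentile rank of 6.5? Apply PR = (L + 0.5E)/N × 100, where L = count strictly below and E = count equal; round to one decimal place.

70.0

N = 5.
Strictly below 6.5: 3. Equal to 6.5: 1.
PR = (3 + 0.5·1)/5 × 100 = 70.0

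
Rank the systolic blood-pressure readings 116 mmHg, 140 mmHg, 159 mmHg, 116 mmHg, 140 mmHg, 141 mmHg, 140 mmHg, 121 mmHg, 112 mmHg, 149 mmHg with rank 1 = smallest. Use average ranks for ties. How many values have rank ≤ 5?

Sorted (ascending): 112, 116, 116, 121, 140, 140, 140, 141, 149, 159
The 2 values of 116 occupy positions 2–3 → average rank (2+3)/2 = 2.5.
The 3 values of 140 occupy positions 5–7 → average rank 6.
Ranks ≤ 5: {1, 2.5, 2.5, 4} → 4 values.

4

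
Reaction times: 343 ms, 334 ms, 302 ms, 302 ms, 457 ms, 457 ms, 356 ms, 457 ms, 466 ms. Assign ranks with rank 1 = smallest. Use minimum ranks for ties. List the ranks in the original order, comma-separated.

Sorted (ascending): 302, 302, 334, 343, 356, 457, 457, 457, 466
The 2 values of 302 occupy positions 1–2 → each gets rank 1.
The 3 values of 457 occupy positions 6–8 → each gets rank 6.

4, 3, 1, 1, 6, 6, 5, 6, 9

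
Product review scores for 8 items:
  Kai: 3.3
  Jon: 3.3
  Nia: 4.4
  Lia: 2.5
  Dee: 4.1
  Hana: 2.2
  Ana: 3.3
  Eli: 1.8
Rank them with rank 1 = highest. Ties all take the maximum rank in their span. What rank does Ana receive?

5

Sorted (descending): 4.4, 4.1, 3.3, 3.3, 3.3, 2.5, 2.2, 1.8
The 3 values of 3.3 occupy positions 3–5 → each gets rank 5.
Ana has value 3.3 → rank 5.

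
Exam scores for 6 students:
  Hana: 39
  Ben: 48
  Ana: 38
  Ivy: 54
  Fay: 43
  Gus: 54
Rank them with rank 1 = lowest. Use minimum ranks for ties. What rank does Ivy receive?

5

Sorted (ascending): 38, 39, 43, 48, 54, 54
The 2 values of 54 occupy positions 5–6 → each gets rank 5.
Ivy has value 54 → rank 5.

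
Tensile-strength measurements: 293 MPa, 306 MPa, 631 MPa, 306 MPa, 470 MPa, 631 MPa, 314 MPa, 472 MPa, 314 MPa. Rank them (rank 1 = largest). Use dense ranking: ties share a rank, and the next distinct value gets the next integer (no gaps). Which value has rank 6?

293

Sorted (descending): 631, 631, 472, 470, 314, 314, 306, 306, 293
The 2 values of 631 share dense rank 1.
The 2 values of 314 share dense rank 4.
The 2 values of 306 share dense rank 5.
Remaining distinct values take the next consecutive integers.
Rank 6 → value 293.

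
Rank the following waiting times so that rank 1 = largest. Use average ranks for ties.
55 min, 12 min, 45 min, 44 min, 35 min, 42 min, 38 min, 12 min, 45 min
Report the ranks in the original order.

Sorted (descending): 55, 45, 45, 44, 42, 38, 35, 12, 12
The 2 values of 45 occupy positions 2–3 → average rank (2+3)/2 = 2.5.
The 2 values of 12 occupy positions 8–9 → average rank (8+9)/2 = 8.5.

1, 8.5, 2.5, 4, 7, 5, 6, 8.5, 2.5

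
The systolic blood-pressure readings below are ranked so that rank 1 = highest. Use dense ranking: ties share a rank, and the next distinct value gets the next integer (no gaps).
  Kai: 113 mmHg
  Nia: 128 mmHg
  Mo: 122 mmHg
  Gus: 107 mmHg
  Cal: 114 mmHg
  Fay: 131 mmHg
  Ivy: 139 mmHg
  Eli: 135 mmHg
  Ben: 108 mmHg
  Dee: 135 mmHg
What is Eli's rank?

Sorted (descending): 139, 135, 135, 131, 128, 122, 114, 113, 108, 107
The 2 values of 135 share dense rank 2.
Remaining distinct values take the next consecutive integers.
Eli has value 135 mmHg → rank 2.

2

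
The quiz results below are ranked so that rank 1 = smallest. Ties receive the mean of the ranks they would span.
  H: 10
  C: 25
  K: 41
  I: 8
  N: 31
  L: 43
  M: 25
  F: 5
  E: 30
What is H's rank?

Sorted (ascending): 5, 8, 10, 25, 25, 30, 31, 41, 43
The 2 values of 25 occupy positions 4–5 → average rank (4+5)/2 = 4.5.
H has value 10 → rank 3.

3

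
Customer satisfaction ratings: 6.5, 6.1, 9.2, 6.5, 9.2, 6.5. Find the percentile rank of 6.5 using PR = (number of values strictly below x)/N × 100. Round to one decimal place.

N = 6.
Strictly below 6.5: 1. Equal to 6.5: 3.
PR = 1/6 × 100 = 16.7

16.7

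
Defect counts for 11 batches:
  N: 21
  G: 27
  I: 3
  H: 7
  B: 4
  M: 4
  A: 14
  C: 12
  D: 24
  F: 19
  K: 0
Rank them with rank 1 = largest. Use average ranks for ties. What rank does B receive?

8.5

Sorted (descending): 27, 24, 21, 19, 14, 12, 7, 4, 4, 3, 0
The 2 values of 4 occupy positions 8–9 → average rank (8+9)/2 = 8.5.
B has value 4 → rank 8.5.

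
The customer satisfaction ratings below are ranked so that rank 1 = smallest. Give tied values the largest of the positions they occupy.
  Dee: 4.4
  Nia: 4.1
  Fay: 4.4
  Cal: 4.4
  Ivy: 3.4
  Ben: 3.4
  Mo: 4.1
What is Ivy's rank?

2

Sorted (ascending): 3.4, 3.4, 4.1, 4.1, 4.4, 4.4, 4.4
The 2 values of 3.4 occupy positions 1–2 → each gets rank 2.
The 2 values of 4.1 occupy positions 3–4 → each gets rank 4.
The 3 values of 4.4 occupy positions 5–7 → each gets rank 7.
Ivy has value 3.4 → rank 2.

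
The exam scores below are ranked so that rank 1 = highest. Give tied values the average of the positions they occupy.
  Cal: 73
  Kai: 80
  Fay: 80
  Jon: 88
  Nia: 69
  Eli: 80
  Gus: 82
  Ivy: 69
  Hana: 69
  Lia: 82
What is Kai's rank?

Sorted (descending): 88, 82, 82, 80, 80, 80, 73, 69, 69, 69
The 2 values of 82 occupy positions 2–3 → average rank (2+3)/2 = 2.5.
The 3 values of 80 occupy positions 4–6 → average rank 5.
The 3 values of 69 occupy positions 8–10 → average rank 9.
Kai has value 80 → rank 5.

5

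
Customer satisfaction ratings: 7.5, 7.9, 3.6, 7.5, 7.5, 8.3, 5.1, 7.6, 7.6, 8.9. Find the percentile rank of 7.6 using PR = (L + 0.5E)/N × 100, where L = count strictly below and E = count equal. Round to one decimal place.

N = 10.
Strictly below 7.6: 5. Equal to 7.6: 2.
PR = (5 + 0.5·2)/10 × 100 = 60.0

60.0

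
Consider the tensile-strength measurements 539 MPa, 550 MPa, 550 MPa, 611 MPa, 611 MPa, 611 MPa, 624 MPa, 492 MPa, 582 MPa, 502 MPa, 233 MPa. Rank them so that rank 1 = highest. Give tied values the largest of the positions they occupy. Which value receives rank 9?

502

Sorted (descending): 624, 611, 611, 611, 582, 550, 550, 539, 502, 492, 233
The 3 values of 611 occupy positions 2–4 → each gets rank 4.
The 2 values of 550 occupy positions 6–7 → each gets rank 7.
Rank 9 → value 502.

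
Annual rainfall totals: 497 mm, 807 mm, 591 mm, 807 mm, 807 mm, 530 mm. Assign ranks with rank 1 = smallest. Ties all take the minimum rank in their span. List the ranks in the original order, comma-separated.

Sorted (ascending): 497, 530, 591, 807, 807, 807
The 3 values of 807 occupy positions 4–6 → each gets rank 4.

1, 4, 3, 4, 4, 2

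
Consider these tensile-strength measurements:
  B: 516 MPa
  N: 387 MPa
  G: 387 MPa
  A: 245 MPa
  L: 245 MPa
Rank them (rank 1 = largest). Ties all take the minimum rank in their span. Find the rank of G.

Sorted (descending): 516, 387, 387, 245, 245
The 2 values of 387 occupy positions 2–3 → each gets rank 2.
The 2 values of 245 occupy positions 4–5 → each gets rank 4.
G has value 387 MPa → rank 2.

2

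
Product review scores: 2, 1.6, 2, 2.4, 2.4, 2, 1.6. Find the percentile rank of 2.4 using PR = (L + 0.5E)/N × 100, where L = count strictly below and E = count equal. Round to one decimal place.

85.7

N = 7.
Strictly below 2.4: 5. Equal to 2.4: 2.
PR = (5 + 0.5·2)/7 × 100 = 85.7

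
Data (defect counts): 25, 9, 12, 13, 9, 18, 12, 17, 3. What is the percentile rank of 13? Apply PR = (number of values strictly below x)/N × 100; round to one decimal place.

55.6

N = 9.
Strictly below 13: 5. Equal to 13: 1.
PR = 5/9 × 100 = 55.6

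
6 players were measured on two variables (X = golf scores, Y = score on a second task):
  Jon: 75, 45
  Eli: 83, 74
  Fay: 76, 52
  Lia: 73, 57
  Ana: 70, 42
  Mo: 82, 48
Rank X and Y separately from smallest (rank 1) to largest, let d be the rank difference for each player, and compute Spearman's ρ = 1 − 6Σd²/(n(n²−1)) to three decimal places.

Ranks of variable 1: 3, 6, 4, 2, 1, 5
Ranks of variable 2: 2, 6, 4, 5, 1, 3
d = r₁ − r₂: 1, 0, 0, -3, 0, 2
d²: 1, 0, 0, 9, 0, 4; Σd² = 14
ρ = 1 − 6·14/(6·35) = 1 − 84/210 = 0.600

0.600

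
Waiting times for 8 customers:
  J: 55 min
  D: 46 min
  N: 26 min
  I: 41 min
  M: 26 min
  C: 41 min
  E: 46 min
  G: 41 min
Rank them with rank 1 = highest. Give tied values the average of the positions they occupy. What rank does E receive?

Sorted (descending): 55, 46, 46, 41, 41, 41, 26, 26
The 2 values of 46 occupy positions 2–3 → average rank (2+3)/2 = 2.5.
The 3 values of 41 occupy positions 4–6 → average rank 5.
The 2 values of 26 occupy positions 7–8 → average rank (7+8)/2 = 7.5.
E has value 46 min → rank 2.5.

2.5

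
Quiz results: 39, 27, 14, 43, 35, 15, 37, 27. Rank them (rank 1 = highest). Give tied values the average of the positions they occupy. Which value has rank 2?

39

Sorted (descending): 43, 39, 37, 35, 27, 27, 15, 14
The 2 values of 27 occupy positions 5–6 → average rank (5+6)/2 = 5.5.
Rank 2 → value 39.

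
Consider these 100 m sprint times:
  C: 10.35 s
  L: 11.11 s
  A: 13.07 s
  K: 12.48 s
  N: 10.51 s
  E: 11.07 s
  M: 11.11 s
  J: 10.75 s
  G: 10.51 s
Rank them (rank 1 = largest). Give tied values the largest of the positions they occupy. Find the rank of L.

Sorted (descending): 13.07, 12.48, 11.11, 11.11, 11.07, 10.75, 10.51, 10.51, 10.35
The 2 values of 11.11 occupy positions 3–4 → each gets rank 4.
The 2 values of 10.51 occupy positions 7–8 → each gets rank 8.
L has value 11.11 s → rank 4.

4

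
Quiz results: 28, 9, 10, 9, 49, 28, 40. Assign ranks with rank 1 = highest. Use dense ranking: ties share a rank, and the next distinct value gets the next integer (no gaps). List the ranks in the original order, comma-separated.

Sorted (descending): 49, 40, 28, 28, 10, 9, 9
The 2 values of 28 share dense rank 3.
The 2 values of 9 share dense rank 5.
Remaining distinct values take the next consecutive integers.

3, 5, 4, 5, 1, 3, 2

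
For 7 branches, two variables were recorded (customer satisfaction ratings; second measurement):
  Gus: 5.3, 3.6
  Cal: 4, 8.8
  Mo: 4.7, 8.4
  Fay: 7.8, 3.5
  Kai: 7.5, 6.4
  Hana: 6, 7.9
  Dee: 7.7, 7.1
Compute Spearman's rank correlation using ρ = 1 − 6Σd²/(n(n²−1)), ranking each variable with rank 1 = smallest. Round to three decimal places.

-0.750

Ranks of variable 1: 3, 1, 2, 7, 5, 4, 6
Ranks of variable 2: 2, 7, 6, 1, 3, 5, 4
d = r₁ − r₂: 1, -6, -4, 6, 2, -1, 2
d²: 1, 36, 16, 36, 4, 1, 4; Σd² = 98
ρ = 1 − 6·98/(7·48) = 1 − 588/336 = -0.750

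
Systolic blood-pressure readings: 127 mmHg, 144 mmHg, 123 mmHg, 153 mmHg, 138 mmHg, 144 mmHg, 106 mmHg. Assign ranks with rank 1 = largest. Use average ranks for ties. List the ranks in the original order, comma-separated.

Sorted (descending): 153, 144, 144, 138, 127, 123, 106
The 2 values of 144 occupy positions 2–3 → average rank (2+3)/2 = 2.5.

5, 2.5, 6, 1, 4, 2.5, 7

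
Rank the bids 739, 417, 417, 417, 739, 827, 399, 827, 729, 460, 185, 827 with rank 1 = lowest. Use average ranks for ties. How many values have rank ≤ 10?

Sorted (ascending): 185, 399, 417, 417, 417, 460, 729, 739, 739, 827, 827, 827
The 3 values of 417 occupy positions 3–5 → average rank 4.
The 2 values of 739 occupy positions 8–9 → average rank (8+9)/2 = 8.5.
The 3 values of 827 occupy positions 10–12 → average rank 11.
Ranks ≤ 10: {1, 2, 4, 4, 4, 6, 7, 8.5, 8.5} → 9 values.

9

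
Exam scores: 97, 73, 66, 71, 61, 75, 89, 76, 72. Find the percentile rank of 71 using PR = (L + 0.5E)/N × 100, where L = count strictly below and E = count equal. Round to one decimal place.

N = 9.
Strictly below 71: 2. Equal to 71: 1.
PR = (2 + 0.5·1)/9 × 100 = 27.8

27.8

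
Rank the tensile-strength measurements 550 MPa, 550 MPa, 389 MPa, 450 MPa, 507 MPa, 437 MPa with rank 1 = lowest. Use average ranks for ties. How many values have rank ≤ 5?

Sorted (ascending): 389, 437, 450, 507, 550, 550
The 2 values of 550 occupy positions 5–6 → average rank (5+6)/2 = 5.5.
Ranks ≤ 5: {1, 2, 3, 4} → 4 values.

4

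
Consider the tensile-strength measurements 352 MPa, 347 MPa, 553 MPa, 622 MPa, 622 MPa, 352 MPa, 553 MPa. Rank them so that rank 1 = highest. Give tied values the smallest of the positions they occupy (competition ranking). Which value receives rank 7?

347

Sorted (descending): 622, 622, 553, 553, 352, 352, 347
The 2 values of 622 occupy positions 1–2 → each gets rank 1.
The 2 values of 553 occupy positions 3–4 → each gets rank 3.
The 2 values of 352 occupy positions 5–6 → each gets rank 5.
Rank 7 → value 347.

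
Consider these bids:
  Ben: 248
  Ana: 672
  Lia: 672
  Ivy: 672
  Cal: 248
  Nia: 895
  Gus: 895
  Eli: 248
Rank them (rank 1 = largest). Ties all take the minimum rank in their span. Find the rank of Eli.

6

Sorted (descending): 895, 895, 672, 672, 672, 248, 248, 248
The 2 values of 895 occupy positions 1–2 → each gets rank 1.
The 3 values of 672 occupy positions 3–5 → each gets rank 3.
The 3 values of 248 occupy positions 6–8 → each gets rank 6.
Eli has value 248 → rank 6.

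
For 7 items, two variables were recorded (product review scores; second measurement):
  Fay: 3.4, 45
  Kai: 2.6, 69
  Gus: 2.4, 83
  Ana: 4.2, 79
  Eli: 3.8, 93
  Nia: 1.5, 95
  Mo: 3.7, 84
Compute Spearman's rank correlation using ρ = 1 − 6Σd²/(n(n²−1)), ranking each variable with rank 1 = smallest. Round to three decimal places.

Ranks of variable 1: 4, 3, 2, 7, 6, 1, 5
Ranks of variable 2: 1, 2, 4, 3, 6, 7, 5
d = r₁ − r₂: 3, 1, -2, 4, 0, -6, 0
d²: 9, 1, 4, 16, 0, 36, 0; Σd² = 66
ρ = 1 − 6·66/(7·48) = 1 − 396/336 = -0.179

-0.179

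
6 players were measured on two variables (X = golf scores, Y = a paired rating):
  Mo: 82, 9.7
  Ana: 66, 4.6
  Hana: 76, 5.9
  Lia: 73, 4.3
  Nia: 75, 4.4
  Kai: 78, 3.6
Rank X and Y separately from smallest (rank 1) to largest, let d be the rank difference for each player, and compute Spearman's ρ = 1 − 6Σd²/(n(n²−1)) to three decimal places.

0.257

Ranks of variable 1: 6, 1, 4, 2, 3, 5
Ranks of variable 2: 6, 4, 5, 2, 3, 1
d = r₁ − r₂: 0, -3, -1, 0, 0, 4
d²: 0, 9, 1, 0, 0, 16; Σd² = 26
ρ = 1 − 6·26/(6·35) = 1 − 156/210 = 0.257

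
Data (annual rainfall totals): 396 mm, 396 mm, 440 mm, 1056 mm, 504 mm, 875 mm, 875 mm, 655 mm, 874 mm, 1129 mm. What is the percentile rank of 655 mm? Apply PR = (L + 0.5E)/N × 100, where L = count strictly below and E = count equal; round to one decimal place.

N = 10.
Strictly below 655: 4. Equal to 655: 1.
PR = (4 + 0.5·1)/10 × 100 = 45.0

45.0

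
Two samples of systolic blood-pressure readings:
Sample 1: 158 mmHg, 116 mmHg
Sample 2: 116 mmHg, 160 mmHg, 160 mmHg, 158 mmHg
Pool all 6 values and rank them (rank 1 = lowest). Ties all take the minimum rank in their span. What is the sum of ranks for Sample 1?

Sorted (ascending): 116, 116, 158, 158, 160, 160
The 2 values of 116 occupy positions 1–2 → each gets rank 1.
The 2 values of 158 occupy positions 3–4 → each gets rank 3.
The 2 values of 160 occupy positions 5–6 → each gets rank 5.
Sample 1 values → pooled ranks: 158→3, 116→1
Rank sum = 3 + 1 = 4

4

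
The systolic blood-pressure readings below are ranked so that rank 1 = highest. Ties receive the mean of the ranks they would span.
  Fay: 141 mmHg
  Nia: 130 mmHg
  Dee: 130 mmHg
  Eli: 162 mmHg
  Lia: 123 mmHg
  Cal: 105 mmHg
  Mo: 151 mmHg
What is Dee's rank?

Sorted (descending): 162, 151, 141, 130, 130, 123, 105
The 2 values of 130 occupy positions 4–5 → average rank (4+5)/2 = 4.5.
Dee has value 130 mmHg → rank 4.5.

4.5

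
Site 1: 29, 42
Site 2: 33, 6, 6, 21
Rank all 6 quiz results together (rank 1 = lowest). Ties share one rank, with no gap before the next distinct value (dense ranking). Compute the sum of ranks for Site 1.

8

Sorted (ascending): 6, 6, 21, 29, 33, 42
The 2 values of 6 share dense rank 1.
Remaining distinct values take the next consecutive integers.
Site 1 values → pooled ranks: 29→3, 42→5
Rank sum = 3 + 5 = 8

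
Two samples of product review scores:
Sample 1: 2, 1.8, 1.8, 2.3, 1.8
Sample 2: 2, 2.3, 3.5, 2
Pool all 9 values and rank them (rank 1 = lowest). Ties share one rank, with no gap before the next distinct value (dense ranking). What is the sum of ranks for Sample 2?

11

Sorted (ascending): 1.8, 1.8, 1.8, 2, 2, 2, 2.3, 2.3, 3.5
The 3 values of 1.8 share dense rank 1.
The 3 values of 2 share dense rank 2.
The 2 values of 2.3 share dense rank 3.
Remaining distinct values take the next consecutive integers.
Sample 2 values → pooled ranks: 2→2, 2.3→3, 3.5→4, 2→2
Rank sum = 2 + 3 + 4 + 2 = 11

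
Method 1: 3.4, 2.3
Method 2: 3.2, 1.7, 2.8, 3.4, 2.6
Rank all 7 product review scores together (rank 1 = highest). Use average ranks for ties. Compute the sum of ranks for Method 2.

20.5

Sorted (descending): 3.4, 3.4, 3.2, 2.8, 2.6, 2.3, 1.7
The 2 values of 3.4 occupy positions 1–2 → average rank (1+2)/2 = 1.5.
Method 2 values → pooled ranks: 3.2→3, 1.7→7, 2.8→4, 3.4→1.5, 2.6→5
Rank sum = 3 + 7 + 4 + 1.5 + 5 = 20.5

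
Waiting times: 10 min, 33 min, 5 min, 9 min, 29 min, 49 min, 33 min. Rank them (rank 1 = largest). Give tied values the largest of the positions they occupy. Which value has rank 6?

9

Sorted (descending): 49, 33, 33, 29, 10, 9, 5
The 2 values of 33 occupy positions 2–3 → each gets rank 3.
Rank 6 → value 9.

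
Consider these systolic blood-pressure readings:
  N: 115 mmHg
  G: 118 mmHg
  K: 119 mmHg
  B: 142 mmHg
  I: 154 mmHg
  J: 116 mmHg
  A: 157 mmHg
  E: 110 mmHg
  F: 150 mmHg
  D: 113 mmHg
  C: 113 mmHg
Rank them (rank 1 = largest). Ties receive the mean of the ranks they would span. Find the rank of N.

Sorted (descending): 157, 154, 150, 142, 119, 118, 116, 115, 113, 113, 110
The 2 values of 113 occupy positions 9–10 → average rank (9+10)/2 = 9.5.
N has value 115 mmHg → rank 8.

8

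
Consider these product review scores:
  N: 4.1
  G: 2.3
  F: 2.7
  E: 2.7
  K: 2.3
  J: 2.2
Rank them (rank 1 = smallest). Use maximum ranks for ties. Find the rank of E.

Sorted (ascending): 2.2, 2.3, 2.3, 2.7, 2.7, 4.1
The 2 values of 2.3 occupy positions 2–3 → each gets rank 3.
The 2 values of 2.7 occupy positions 4–5 → each gets rank 5.
E has value 2.7 → rank 5.

5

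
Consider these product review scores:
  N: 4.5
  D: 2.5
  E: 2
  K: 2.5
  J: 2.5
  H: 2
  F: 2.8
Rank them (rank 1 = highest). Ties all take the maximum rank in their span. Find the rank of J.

5

Sorted (descending): 4.5, 2.8, 2.5, 2.5, 2.5, 2, 2
The 3 values of 2.5 occupy positions 3–5 → each gets rank 5.
The 2 values of 2 occupy positions 6–7 → each gets rank 7.
J has value 2.5 → rank 5.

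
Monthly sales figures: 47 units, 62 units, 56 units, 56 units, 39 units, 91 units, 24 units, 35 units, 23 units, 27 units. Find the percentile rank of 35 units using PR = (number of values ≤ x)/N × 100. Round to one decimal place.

N = 10.
Strictly below 35: 3. Equal to 35: 1.
PR = 4/10 × 100 = 40.0

40.0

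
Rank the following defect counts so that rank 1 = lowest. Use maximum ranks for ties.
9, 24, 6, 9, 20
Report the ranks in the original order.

3, 5, 1, 3, 4

Sorted (ascending): 6, 9, 9, 20, 24
The 2 values of 9 occupy positions 2–3 → each gets rank 3.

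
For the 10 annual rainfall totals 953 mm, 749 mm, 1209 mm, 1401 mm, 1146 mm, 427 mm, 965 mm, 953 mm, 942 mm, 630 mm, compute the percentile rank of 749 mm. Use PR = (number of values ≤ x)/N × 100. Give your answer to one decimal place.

N = 10.
Strictly below 749: 2. Equal to 749: 1.
PR = 3/10 × 100 = 30.0

30.0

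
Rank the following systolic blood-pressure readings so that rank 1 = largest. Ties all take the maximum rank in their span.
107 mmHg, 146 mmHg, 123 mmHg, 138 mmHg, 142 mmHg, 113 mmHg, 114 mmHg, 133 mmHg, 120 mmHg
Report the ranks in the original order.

Sorted (descending): 146, 142, 138, 133, 123, 120, 114, 113, 107
No ties — each value takes its position as its rank.

9, 1, 5, 3, 2, 8, 7, 4, 6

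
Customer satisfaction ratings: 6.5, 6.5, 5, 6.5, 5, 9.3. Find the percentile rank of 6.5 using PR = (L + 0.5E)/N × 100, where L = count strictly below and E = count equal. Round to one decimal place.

58.3

N = 6.
Strictly below 6.5: 2. Equal to 6.5: 3.
PR = (2 + 0.5·3)/6 × 100 = 58.3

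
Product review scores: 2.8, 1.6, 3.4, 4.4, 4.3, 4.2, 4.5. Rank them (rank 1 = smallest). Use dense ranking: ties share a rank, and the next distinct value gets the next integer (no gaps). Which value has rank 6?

Sorted (ascending): 1.6, 2.8, 3.4, 4.2, 4.3, 4.4, 4.5
No ties — each value takes its position as its rank.
Rank 6 → value 4.4.

4.4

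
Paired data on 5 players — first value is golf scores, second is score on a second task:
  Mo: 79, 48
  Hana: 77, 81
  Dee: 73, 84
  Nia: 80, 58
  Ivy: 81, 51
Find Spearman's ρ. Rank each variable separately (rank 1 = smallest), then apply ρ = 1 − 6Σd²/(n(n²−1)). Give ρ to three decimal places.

Ranks of variable 1: 3, 2, 1, 4, 5
Ranks of variable 2: 1, 4, 5, 3, 2
d = r₁ − r₂: 2, -2, -4, 1, 3
d²: 4, 4, 16, 1, 9; Σd² = 34
ρ = 1 − 6·34/(5·24) = 1 − 204/120 = -0.700

-0.700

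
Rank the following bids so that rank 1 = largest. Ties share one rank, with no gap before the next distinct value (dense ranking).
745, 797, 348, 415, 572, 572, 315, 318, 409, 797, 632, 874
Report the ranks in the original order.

Sorted (descending): 874, 797, 797, 745, 632, 572, 572, 415, 409, 348, 318, 315
The 2 values of 797 share dense rank 2.
The 2 values of 572 share dense rank 5.
Remaining distinct values take the next consecutive integers.

3, 2, 8, 6, 5, 5, 10, 9, 7, 2, 4, 1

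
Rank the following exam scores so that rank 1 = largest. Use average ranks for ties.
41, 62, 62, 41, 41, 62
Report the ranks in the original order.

Sorted (descending): 62, 62, 62, 41, 41, 41
The 3 values of 62 occupy positions 1–3 → average rank 2.
The 3 values of 41 occupy positions 4–6 → average rank 5.

5, 2, 2, 5, 5, 2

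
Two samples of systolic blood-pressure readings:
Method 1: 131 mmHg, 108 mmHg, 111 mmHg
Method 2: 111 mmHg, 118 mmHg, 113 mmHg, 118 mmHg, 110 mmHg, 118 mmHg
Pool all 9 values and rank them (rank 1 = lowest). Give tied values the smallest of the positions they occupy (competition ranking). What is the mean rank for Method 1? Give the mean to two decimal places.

Sorted (ascending): 108, 110, 111, 111, 113, 118, 118, 118, 131
The 2 values of 111 occupy positions 3–4 → each gets rank 3.
The 3 values of 118 occupy positions 6–8 → each gets rank 6.
Method 1 values → pooled ranks: 131→9, 108→1, 111→3
Mean rank = (9 + 1 + 3) / 3 = 4.33

4.33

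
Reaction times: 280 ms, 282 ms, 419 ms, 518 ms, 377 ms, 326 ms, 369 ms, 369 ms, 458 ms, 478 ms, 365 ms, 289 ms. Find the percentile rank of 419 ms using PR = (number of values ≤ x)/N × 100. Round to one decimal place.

N = 12.
Strictly below 419: 8. Equal to 419: 1.
PR = 9/12 × 100 = 75.0

75.0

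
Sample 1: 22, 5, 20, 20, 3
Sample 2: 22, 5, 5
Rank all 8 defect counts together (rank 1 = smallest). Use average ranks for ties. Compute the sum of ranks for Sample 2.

Sorted (ascending): 3, 5, 5, 5, 20, 20, 22, 22
The 3 values of 5 occupy positions 2–4 → average rank 3.
The 2 values of 20 occupy positions 5–6 → average rank (5+6)/2 = 5.5.
The 2 values of 22 occupy positions 7–8 → average rank (7+8)/2 = 7.5.
Sample 2 values → pooled ranks: 22→7.5, 5→3, 5→3
Rank sum = 7.5 + 3 + 3 = 13.5

13.5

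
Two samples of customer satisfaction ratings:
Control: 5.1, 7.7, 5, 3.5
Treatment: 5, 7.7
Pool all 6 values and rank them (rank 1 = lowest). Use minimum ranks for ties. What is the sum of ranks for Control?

Sorted (ascending): 3.5, 5, 5, 5.1, 7.7, 7.7
The 2 values of 5 occupy positions 2–3 → each gets rank 2.
The 2 values of 7.7 occupy positions 5–6 → each gets rank 5.
Control values → pooled ranks: 5.1→4, 7.7→5, 5→2, 3.5→1
Rank sum = 4 + 5 + 2 + 1 = 12

12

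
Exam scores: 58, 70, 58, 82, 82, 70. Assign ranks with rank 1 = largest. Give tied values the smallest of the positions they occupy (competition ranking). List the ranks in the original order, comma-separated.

Sorted (descending): 82, 82, 70, 70, 58, 58
The 2 values of 82 occupy positions 1–2 → each gets rank 1.
The 2 values of 70 occupy positions 3–4 → each gets rank 3.
The 2 values of 58 occupy positions 5–6 → each gets rank 5.

5, 3, 5, 1, 1, 3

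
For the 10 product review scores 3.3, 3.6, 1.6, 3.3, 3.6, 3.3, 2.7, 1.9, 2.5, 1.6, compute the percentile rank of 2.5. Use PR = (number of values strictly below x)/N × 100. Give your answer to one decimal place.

30.0

N = 10.
Strictly below 2.5: 3. Equal to 2.5: 1.
PR = 3/10 × 100 = 30.0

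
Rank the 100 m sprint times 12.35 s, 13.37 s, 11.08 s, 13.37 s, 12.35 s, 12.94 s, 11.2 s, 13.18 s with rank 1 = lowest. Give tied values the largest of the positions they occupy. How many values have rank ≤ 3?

Sorted (ascending): 11.08, 11.2, 12.35, 12.35, 12.94, 13.18, 13.37, 13.37
The 2 values of 12.35 occupy positions 3–4 → each gets rank 4.
The 2 values of 13.37 occupy positions 7–8 → each gets rank 8.
Ranks ≤ 3: {1, 2} → 2 values.

2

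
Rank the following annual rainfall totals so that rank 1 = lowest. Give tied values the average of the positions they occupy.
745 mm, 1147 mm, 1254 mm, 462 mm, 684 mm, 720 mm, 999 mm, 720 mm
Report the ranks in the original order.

5, 7, 8, 1, 2, 3.5, 6, 3.5

Sorted (ascending): 462, 684, 720, 720, 745, 999, 1147, 1254
The 2 values of 720 occupy positions 3–4 → average rank (3+4)/2 = 3.5.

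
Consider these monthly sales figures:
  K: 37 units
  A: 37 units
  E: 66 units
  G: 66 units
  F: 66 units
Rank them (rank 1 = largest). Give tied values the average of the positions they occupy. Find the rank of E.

2

Sorted (descending): 66, 66, 66, 37, 37
The 3 values of 66 occupy positions 1–3 → average rank 2.
The 2 values of 37 occupy positions 4–5 → average rank (4+5)/2 = 4.5.
E has value 66 units → rank 2.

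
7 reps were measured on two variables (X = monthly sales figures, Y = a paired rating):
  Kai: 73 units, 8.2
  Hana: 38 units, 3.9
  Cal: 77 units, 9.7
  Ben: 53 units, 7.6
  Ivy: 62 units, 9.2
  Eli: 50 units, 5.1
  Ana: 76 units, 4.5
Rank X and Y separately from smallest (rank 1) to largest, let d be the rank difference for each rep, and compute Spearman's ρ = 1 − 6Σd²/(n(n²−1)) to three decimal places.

Ranks of variable 1: 5, 1, 7, 3, 4, 2, 6
Ranks of variable 2: 5, 1, 7, 4, 6, 3, 2
d = r₁ − r₂: 0, 0, 0, -1, -2, -1, 4
d²: 0, 0, 0, 1, 4, 1, 16; Σd² = 22
ρ = 1 − 6·22/(7·48) = 1 − 132/336 = 0.607

0.607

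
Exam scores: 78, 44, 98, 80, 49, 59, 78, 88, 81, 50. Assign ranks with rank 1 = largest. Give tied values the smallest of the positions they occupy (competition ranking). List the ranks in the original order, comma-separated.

Sorted (descending): 98, 88, 81, 80, 78, 78, 59, 50, 49, 44
The 2 values of 78 occupy positions 5–6 → each gets rank 5.

5, 10, 1, 4, 9, 7, 5, 2, 3, 8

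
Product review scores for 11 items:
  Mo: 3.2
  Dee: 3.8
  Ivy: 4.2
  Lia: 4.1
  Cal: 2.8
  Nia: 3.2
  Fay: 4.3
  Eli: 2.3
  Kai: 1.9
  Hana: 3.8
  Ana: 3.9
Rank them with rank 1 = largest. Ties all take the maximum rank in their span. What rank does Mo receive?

8

Sorted (descending): 4.3, 4.2, 4.1, 3.9, 3.8, 3.8, 3.2, 3.2, 2.8, 2.3, 1.9
The 2 values of 3.8 occupy positions 5–6 → each gets rank 6.
The 2 values of 3.2 occupy positions 7–8 → each gets rank 8.
Mo has value 3.2 → rank 8.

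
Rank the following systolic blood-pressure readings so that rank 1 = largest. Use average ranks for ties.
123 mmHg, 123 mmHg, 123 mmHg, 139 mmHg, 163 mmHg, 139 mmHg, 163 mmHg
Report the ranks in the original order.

Sorted (descending): 163, 163, 139, 139, 123, 123, 123
The 2 values of 163 occupy positions 1–2 → average rank (1+2)/2 = 1.5.
The 2 values of 139 occupy positions 3–4 → average rank (3+4)/2 = 3.5.
The 3 values of 123 occupy positions 5–7 → average rank 6.

6, 6, 6, 3.5, 1.5, 3.5, 1.5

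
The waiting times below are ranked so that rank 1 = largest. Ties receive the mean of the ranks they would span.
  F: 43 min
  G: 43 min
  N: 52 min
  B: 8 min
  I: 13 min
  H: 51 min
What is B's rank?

6

Sorted (descending): 52, 51, 43, 43, 13, 8
The 2 values of 43 occupy positions 3–4 → average rank (3+4)/2 = 3.5.
B has value 8 min → rank 6.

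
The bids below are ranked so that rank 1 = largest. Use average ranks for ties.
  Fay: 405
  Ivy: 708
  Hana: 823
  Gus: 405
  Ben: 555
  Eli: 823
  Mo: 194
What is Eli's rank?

1.5

Sorted (descending): 823, 823, 708, 555, 405, 405, 194
The 2 values of 823 occupy positions 1–2 → average rank (1+2)/2 = 1.5.
The 2 values of 405 occupy positions 5–6 → average rank (5+6)/2 = 5.5.
Eli has value 823 → rank 1.5.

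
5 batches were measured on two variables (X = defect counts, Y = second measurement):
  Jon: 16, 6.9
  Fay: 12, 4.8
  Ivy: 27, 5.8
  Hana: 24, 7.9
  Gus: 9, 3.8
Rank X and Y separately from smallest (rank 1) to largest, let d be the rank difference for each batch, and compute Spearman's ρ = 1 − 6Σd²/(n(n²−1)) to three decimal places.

Ranks of variable 1: 3, 2, 5, 4, 1
Ranks of variable 2: 4, 2, 3, 5, 1
d = r₁ − r₂: -1, 0, 2, -1, 0
d²: 1, 0, 4, 1, 0; Σd² = 6
ρ = 1 − 6·6/(5·24) = 1 − 36/120 = 0.700

0.700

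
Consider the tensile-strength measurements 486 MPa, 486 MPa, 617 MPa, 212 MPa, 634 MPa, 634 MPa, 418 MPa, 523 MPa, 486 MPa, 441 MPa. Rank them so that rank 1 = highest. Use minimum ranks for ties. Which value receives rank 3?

Sorted (descending): 634, 634, 617, 523, 486, 486, 486, 441, 418, 212
The 2 values of 634 occupy positions 1–2 → each gets rank 1.
The 3 values of 486 occupy positions 5–7 → each gets rank 5.
Rank 3 → value 617.

617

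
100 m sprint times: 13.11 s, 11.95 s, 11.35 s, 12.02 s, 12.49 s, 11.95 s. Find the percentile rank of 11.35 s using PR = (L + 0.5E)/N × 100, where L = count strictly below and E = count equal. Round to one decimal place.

8.3

N = 6.
Strictly below 11.35: 0. Equal to 11.35: 1.
PR = (0 + 0.5·1)/6 × 100 = 8.3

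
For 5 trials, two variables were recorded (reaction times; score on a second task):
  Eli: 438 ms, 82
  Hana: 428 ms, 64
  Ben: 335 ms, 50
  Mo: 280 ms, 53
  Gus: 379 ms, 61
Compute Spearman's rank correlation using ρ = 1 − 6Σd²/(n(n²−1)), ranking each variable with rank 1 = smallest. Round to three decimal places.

Ranks of variable 1: 5, 4, 2, 1, 3
Ranks of variable 2: 5, 4, 1, 2, 3
d = r₁ − r₂: 0, 0, 1, -1, 0
d²: 0, 0, 1, 1, 0; Σd² = 2
ρ = 1 − 6·2/(5·24) = 1 − 12/120 = 0.900

0.900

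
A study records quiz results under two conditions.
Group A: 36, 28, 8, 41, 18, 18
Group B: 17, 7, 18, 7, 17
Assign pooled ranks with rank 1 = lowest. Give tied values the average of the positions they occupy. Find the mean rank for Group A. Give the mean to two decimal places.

7.83

Sorted (ascending): 7, 7, 8, 17, 17, 18, 18, 18, 28, 36, 41
The 2 values of 7 occupy positions 1–2 → average rank (1+2)/2 = 1.5.
The 2 values of 17 occupy positions 4–5 → average rank (4+5)/2 = 4.5.
The 3 values of 18 occupy positions 6–8 → average rank 7.
Group A values → pooled ranks: 36→10, 28→9, 8→3, 41→11, 18→7, 18→7
Mean rank = (10 + 9 + 3 + 11 + 7 + 7) / 6 = 7.83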